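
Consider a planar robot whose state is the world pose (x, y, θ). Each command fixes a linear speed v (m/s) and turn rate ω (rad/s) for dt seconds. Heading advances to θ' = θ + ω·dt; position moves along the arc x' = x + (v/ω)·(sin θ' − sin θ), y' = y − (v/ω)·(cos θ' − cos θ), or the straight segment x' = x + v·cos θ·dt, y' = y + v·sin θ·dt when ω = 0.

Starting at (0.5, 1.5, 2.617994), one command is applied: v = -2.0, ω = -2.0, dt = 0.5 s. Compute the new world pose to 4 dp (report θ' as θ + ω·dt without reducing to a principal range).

θ' = 2.6180 + -2.0·0.5 = 1.6180
R = v/ω = -2.0/-2.0 = 1.0000
x' = 0.5 + 1.0000·(sin 1.6180 − sin 2.6180) = 0.9989
y' = 1.5 − 1.0000·(cos 1.6180 − cos 2.6180) = 0.6812

(0.9989, 0.6812, 1.6180)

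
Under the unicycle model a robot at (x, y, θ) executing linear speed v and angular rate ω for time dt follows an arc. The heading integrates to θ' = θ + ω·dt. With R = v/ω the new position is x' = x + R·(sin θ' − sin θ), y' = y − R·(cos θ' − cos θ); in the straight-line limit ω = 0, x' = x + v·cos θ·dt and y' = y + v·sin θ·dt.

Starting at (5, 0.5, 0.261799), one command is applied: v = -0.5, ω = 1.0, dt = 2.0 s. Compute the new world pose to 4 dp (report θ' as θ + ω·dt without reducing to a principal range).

(4.7441, -0.3016, 2.2618)

θ' = 0.2618 + 1.0·2.0 = 2.2618
R = v/ω = -0.5/1.0 = -0.5000
x' = 5 + -0.5000·(sin 2.2618 − sin 0.2618) = 4.7441
y' = 0.5 − -0.5000·(cos 2.2618 − cos 0.2618) = -0.3016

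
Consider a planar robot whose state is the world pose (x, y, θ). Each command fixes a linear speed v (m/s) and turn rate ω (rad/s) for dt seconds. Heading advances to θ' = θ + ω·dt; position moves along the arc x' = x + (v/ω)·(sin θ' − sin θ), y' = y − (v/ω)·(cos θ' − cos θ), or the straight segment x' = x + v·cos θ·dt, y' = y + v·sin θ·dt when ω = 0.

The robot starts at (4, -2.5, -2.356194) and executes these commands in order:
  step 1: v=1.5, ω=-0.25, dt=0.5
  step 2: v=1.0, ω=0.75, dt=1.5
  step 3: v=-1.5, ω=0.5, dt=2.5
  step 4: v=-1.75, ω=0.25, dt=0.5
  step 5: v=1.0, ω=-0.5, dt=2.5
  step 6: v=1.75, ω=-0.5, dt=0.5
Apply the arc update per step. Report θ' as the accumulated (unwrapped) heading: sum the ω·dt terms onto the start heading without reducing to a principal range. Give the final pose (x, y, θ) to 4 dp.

(1.5756, -4.1365, -1.4812)

step 1: θ'=-2.4812 (R=-6.0000) → pose (3.4379, -2.9958, -2.4812)
step 2: θ'=-1.3562 (R=1.3333) → pose (2.9531, -4.3328, -1.3562)
step 3: θ'=-0.1062 (R=-3.0000) → pose (0.3399, -1.9886, -0.1062)
step 4: θ'=0.0188 (R=-7.0000) → pose (-0.5337, -1.9504, 0.0188)
step 5: θ'=-1.2312 (R=-2.0000) → pose (1.3897, -3.2838, -1.2312)
step 6: θ'=-1.4812 (R=-3.5000) → pose (1.5756, -4.1365, -1.4812)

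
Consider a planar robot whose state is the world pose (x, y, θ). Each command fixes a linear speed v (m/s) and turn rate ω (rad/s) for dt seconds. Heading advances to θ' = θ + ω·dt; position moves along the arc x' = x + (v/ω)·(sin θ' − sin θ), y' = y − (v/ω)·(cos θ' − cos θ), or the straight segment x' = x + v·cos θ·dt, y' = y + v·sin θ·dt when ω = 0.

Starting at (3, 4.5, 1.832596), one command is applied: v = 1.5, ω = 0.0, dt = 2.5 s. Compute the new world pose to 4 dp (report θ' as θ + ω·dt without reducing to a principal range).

θ' = 1.8326 + 0.0·2.5 = 1.8326
ω = 0 → straight: x' = 3 + 1.5·cos(1.8326)·2.5 = 2.0294
y' = 4.5 + 1.5·sin(1.8326)·2.5 = 8.1222

(2.0294, 8.1222, 1.8326)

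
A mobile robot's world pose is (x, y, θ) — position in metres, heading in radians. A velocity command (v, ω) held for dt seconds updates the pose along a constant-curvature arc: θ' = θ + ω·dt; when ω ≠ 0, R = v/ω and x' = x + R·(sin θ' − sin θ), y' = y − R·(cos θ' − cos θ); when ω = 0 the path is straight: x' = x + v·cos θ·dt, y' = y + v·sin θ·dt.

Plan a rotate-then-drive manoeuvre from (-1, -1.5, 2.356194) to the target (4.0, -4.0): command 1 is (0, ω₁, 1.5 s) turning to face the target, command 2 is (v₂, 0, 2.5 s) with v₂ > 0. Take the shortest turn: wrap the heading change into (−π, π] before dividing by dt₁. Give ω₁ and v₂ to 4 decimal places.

heading to target = atan2(-4−-1.5, 4−-1) = -0.4636
Δθ = wrap(-0.4636 − 2.3562) = -2.8198; ω₁ = Δθ/dt₁ = -1.8799
distance = √((4−-1)² + (-4−-1.5)²) = 5.5902; v₂ = distance/dt₂ = 2.2361

ω₁ = -1.8799, v₂ = 2.2361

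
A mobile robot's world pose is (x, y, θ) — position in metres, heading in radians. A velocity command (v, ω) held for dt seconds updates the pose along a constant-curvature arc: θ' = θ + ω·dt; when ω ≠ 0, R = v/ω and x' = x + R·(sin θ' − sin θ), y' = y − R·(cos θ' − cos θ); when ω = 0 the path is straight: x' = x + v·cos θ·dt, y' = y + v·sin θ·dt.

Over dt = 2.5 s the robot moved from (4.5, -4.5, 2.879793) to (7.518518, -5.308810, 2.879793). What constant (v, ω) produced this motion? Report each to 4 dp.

v = -1.2500, ω = 0.0000

Δθ = 2.879793 − 2.879793 = 0.000000
ω = Δθ/dt = 0.000000/2.5 = 0.0000
ω = 0 → v = (Δx·cos θ + Δy·sin θ)/dt = -1.2500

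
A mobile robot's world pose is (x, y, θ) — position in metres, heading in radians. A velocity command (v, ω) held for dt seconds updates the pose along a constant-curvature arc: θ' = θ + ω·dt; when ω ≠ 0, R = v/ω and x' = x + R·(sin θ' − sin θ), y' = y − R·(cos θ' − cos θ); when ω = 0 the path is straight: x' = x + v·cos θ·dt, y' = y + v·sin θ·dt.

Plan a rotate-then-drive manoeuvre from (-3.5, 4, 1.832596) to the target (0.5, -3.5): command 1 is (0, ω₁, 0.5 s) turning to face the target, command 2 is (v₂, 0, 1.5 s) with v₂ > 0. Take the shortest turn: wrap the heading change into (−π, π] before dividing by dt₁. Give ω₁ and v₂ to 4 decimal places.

ω₁ = -5.8269, v₂ = 5.6667

heading to target = atan2(-3.5−4, 0.5−-3.5) = -1.0808
Δθ = wrap(-1.0808 − 1.8326) = -2.9134; ω₁ = Δθ/dt₁ = -5.8269
distance = √((0.5−-3.5)² + (-3.5−4)²) = 8.5000; v₂ = distance/dt₂ = 5.6667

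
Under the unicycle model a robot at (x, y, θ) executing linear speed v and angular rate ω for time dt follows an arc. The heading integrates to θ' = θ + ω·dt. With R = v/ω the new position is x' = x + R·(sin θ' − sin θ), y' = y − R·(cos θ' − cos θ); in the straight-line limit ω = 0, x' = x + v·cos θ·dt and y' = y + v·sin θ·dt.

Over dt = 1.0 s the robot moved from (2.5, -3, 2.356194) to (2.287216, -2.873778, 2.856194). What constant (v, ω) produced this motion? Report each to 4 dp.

v = 0.2500, ω = 0.5000

Δθ = 2.856194 − 2.356194 = 0.500000
ω = Δθ/dt = 0.500000/1.0 = 0.5000
R = Δx/(sin θ' − sin θ) = 0.5000
v = R·ω = 0.5000·0.5000 = 0.2500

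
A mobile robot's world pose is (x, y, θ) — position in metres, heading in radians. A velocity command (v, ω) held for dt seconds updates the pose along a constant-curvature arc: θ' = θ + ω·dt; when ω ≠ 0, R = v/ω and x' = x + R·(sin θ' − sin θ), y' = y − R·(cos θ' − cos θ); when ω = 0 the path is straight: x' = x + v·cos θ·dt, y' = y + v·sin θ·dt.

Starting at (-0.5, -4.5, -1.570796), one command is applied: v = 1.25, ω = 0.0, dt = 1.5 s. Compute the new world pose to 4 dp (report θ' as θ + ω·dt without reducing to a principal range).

(-0.5000, -6.3750, -1.5708)

θ' = -1.5708 + 0.0·1.5 = -1.5708
ω = 0 → straight: x' = -0.5 + 1.25·cos(-1.5708)·1.5 = -0.5000
y' = -4.5 + 1.25·sin(-1.5708)·1.5 = -6.3750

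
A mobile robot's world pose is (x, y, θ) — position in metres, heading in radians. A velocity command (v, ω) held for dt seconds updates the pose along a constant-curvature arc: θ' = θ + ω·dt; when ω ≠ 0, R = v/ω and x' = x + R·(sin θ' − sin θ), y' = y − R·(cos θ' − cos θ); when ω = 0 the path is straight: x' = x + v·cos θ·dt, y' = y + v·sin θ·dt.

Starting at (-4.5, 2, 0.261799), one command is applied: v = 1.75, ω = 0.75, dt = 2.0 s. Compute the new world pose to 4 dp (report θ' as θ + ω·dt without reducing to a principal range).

(-2.8130, 4.6968, 1.7618)

θ' = 0.2618 + 0.75·2.0 = 1.7618
R = v/ω = 1.75/0.75 = 2.3333
x' = -4.5 + 2.3333·(sin 1.7618 − sin 0.2618) = -2.8130
y' = 2 − 2.3333·(cos 1.7618 − cos 0.2618) = 4.6968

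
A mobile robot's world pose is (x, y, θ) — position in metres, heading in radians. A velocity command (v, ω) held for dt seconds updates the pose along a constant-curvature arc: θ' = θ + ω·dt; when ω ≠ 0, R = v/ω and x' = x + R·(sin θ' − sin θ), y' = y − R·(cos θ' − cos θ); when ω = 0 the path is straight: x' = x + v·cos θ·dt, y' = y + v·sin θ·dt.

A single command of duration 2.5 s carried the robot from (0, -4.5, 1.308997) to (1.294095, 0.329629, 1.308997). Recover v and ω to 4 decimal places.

Δθ = 1.308997 − 1.308997 = 0.000000
ω = Δθ/dt = 0.000000/2.5 = 0.0000
ω = 0 → v = (Δx·cos θ + Δy·sin θ)/dt = 2.0000

v = 2.0000, ω = 0.0000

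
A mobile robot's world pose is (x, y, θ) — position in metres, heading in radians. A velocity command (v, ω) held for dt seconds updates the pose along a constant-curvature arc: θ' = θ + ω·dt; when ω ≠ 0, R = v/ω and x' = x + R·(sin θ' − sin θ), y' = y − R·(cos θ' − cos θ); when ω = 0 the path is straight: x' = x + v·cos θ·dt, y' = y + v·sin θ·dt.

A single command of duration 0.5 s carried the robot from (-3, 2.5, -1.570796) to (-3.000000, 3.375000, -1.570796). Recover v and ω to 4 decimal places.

Δθ = -1.570796 − -1.570796 = 0.000000
ω = Δθ/dt = 0.000000/0.5 = 0.0000
ω = 0 → v = (Δx·cos θ + Δy·sin θ)/dt = -1.7500

v = -1.7500, ω = 0.0000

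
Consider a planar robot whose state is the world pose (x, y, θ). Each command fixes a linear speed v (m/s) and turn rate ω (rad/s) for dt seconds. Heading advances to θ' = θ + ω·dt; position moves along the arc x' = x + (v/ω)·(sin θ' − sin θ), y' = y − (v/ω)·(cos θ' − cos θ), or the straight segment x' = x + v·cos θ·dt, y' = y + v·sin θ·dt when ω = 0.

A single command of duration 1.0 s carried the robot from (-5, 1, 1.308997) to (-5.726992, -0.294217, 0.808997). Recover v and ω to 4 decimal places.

Δθ = 0.808997 − 1.308997 = -0.500000
ω = Δθ/dt = -0.500000/1.0 = -0.5000
R = −Δy/(cos θ' − cos θ) = 3.0000
v = R·ω = 3.0000·-0.5000 = -1.5000

v = -1.5000, ω = -0.5000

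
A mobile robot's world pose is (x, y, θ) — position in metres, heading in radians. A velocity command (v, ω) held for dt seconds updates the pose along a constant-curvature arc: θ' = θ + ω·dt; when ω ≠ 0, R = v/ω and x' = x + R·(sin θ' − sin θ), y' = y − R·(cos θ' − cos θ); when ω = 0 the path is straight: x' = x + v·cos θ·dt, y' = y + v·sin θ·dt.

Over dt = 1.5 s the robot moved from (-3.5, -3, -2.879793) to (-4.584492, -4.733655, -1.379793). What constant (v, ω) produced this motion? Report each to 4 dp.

Δθ = -1.379793 − -2.879793 = 1.500000
ω = Δθ/dt = 1.500000/1.5 = 1.0000
R = −Δy/(cos θ' − cos θ) = 1.5000
v = R·ω = 1.5000·1.0000 = 1.5000

v = 1.5000, ω = 1.0000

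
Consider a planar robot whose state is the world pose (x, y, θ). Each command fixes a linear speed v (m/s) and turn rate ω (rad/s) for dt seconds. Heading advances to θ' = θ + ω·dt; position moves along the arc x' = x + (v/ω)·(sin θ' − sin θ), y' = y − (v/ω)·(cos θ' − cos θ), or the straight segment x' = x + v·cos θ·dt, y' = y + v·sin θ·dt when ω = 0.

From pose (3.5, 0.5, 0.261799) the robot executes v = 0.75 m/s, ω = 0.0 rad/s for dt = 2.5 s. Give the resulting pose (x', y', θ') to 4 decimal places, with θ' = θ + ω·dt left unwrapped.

θ' = 0.2618 + 0.0·2.5 = 0.2618
ω = 0 → straight: x' = 3.5 + 0.75·cos(0.2618)·2.5 = 5.3111
y' = 0.5 + 0.75·sin(0.2618)·2.5 = 0.9853

(5.3111, 0.9853, 0.2618)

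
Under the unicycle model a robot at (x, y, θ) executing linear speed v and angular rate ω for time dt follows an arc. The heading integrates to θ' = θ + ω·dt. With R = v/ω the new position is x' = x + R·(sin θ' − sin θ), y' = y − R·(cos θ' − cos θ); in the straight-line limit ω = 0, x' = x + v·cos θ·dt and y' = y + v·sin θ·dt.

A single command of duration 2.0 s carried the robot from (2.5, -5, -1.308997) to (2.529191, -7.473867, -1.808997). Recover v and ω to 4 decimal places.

v = 1.2500, ω = -0.2500

Δθ = -1.808997 − -1.308997 = -0.500000
ω = Δθ/dt = -0.500000/2.0 = -0.2500
R = −Δy/(cos θ' − cos θ) = -5.0000
v = R·ω = -5.0000·-0.2500 = 1.2500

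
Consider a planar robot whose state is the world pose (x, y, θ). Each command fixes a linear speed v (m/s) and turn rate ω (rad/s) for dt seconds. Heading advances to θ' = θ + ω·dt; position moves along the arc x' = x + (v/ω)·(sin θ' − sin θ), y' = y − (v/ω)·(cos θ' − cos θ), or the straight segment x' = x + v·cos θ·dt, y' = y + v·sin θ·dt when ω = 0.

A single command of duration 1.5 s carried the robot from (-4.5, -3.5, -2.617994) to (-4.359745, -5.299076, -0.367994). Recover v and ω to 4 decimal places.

v = 1.5000, ω = 1.5000

Δθ = -0.367994 − -2.617994 = 2.250000
ω = Δθ/dt = 2.250000/1.5 = 1.5000
R = −Δy/(cos θ' − cos θ) = 1.0000
v = R·ω = 1.0000·1.5000 = 1.5000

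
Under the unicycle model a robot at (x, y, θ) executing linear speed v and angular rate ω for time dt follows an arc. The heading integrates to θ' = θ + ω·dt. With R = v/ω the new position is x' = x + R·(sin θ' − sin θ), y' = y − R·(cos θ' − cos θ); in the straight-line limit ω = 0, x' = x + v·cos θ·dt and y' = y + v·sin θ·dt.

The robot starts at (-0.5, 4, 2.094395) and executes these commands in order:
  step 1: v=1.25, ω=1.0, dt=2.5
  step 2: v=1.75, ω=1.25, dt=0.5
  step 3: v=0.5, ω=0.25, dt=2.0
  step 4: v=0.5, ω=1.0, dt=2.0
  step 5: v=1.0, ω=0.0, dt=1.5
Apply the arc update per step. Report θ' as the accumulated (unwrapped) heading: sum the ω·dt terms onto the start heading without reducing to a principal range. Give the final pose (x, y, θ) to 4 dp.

step 1: θ'=4.5944 (R=1.2500) → pose (-2.8238, 3.5222, 4.5944)
step 2: θ'=5.2194 (R=1.4000) → pose (-2.6575, 2.6776, 5.2194)
step 3: θ'=5.7194 (R=2.0000) → pose (-1.9778, 1.9582, 5.7194)
step 4: θ'=7.7194 (R=0.5000) → pose (-1.2152, 2.3137, 7.7194)
step 5: θ'=7.7194 (straight) → pose (-1.0139, 3.8002, 7.7194)

(-1.0139, 3.8002, 7.7194)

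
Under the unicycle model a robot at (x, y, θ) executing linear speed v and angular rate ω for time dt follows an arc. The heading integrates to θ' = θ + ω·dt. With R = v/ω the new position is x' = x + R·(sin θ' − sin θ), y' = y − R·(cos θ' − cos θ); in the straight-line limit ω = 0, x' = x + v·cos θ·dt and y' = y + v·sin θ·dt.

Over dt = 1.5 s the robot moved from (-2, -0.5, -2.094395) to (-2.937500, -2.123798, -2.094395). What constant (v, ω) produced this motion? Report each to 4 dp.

Δθ = -2.094395 − -2.094395 = 0.000000
ω = Δθ/dt = 0.000000/1.5 = 0.0000
ω = 0 → v = (Δx·cos θ + Δy·sin θ)/dt = 1.2500

v = 1.2500, ω = 0.0000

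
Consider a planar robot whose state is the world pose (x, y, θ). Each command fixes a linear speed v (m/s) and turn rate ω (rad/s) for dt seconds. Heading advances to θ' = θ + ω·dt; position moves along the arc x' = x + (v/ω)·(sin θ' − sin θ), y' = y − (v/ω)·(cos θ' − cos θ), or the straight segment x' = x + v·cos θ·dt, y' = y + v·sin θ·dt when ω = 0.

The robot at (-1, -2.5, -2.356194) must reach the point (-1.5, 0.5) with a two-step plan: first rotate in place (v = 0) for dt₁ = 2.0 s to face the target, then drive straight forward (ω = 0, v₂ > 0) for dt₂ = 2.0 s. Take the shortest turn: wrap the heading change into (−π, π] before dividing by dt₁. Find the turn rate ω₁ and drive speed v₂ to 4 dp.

ω₁ = -1.0955, v₂ = 1.5207

heading to target = atan2(0.5−-2.5, -1.5−-1) = 1.7359
Δθ = wrap(1.7359 − -2.3562) = -2.1910; ω₁ = Δθ/dt₁ = -1.0955
distance = √((-1.5−-1)² + (0.5−-2.5)²) = 3.0414; v₂ = distance/dt₂ = 1.5207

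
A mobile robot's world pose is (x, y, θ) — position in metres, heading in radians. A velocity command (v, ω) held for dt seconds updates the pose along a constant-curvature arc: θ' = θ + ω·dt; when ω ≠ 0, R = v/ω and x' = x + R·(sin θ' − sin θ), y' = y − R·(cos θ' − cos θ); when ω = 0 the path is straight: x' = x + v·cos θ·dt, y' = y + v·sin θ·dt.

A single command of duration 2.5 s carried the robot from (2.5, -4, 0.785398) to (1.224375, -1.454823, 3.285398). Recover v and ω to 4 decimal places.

Δθ = 3.285398 − 0.785398 = 2.500000
ω = Δθ/dt = 2.500000/2.5 = 1.0000
R = −Δy/(cos θ' − cos θ) = 1.5000
v = R·ω = 1.5000·1.0000 = 1.5000

v = 1.5000, ω = 1.0000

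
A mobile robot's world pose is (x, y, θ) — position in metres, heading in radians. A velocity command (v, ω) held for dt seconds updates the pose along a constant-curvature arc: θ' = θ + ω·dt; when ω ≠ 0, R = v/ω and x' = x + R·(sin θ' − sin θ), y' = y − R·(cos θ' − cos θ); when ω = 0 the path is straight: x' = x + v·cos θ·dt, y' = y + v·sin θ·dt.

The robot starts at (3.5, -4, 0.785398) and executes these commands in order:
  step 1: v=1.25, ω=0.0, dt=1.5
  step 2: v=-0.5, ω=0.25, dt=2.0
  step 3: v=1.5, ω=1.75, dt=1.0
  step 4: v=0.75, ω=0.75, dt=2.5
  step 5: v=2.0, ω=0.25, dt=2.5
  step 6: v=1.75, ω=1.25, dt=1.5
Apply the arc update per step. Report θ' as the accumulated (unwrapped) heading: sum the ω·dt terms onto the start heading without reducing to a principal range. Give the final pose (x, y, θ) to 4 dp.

(7.1229, -7.4890, 7.4104)

step 1: θ'=0.7854 (straight) → pose (4.8258, -2.6742, 0.7854)
step 2: θ'=1.2854 (R=-2.0000) → pose (4.3209, -3.5253, 1.2854)
step 3: θ'=3.0354 (R=0.8571) → pose (3.5893, -2.4317, 3.0354)
step 4: θ'=4.9104 (R=1.0000) → pose (2.5029, -3.6228, 4.9104)
step 5: θ'=5.5354 (R=8.0000) → pose (4.9064, -7.9146, 5.5354)
step 6: θ'=7.4104 (R=1.4000) → pose (7.1229, -7.4890, 7.4104)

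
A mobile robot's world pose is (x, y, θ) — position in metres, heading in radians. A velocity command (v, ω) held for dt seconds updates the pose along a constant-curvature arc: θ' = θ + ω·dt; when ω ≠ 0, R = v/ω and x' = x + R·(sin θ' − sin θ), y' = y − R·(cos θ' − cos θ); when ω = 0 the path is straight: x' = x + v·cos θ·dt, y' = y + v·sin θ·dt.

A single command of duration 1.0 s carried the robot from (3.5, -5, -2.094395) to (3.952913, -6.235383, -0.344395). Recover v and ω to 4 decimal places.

v = 1.5000, ω = 1.7500

Δθ = -0.344395 − -2.094395 = 1.750000
ω = Δθ/dt = 1.750000/1.0 = 1.7500
R = −Δy/(cos θ' − cos θ) = 0.8571
v = R·ω = 0.8571·1.7500 = 1.5000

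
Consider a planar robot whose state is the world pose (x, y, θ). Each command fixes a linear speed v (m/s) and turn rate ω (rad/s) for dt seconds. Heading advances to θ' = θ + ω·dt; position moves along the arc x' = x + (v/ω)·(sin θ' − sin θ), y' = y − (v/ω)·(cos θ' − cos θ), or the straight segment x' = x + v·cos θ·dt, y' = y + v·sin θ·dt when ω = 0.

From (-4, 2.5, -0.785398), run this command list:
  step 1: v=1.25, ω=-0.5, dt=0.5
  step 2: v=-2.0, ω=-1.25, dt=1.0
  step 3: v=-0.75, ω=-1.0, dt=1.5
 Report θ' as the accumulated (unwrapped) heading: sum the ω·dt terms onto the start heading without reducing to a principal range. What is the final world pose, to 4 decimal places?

step 1: θ'=-1.0354 (R=-2.5000) → pose (-3.6176, 2.0077, -1.0354)
step 2: θ'=-2.2854 (R=1.6000) → pose (-3.4501, 3.8725, -2.2854)
step 3: θ'=-3.7854 (R=0.7500) → pose (-2.4334, 3.9809, -3.7854)

(-2.4334, 3.9809, -3.7854)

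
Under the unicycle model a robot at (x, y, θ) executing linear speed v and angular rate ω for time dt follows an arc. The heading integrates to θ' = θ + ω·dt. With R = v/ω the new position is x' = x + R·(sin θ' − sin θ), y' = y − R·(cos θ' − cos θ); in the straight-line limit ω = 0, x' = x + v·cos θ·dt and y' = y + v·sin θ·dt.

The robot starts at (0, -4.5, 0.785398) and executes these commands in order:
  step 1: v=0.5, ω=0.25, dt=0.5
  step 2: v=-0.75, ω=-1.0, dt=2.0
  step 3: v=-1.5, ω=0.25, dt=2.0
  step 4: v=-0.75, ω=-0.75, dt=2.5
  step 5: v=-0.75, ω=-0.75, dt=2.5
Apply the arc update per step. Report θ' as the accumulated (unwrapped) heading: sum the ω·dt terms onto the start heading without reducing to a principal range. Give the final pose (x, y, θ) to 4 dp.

step 1: θ'=0.9104 (R=2.0000) → pose (0.1653, -4.3126, 0.9104)
step 2: θ'=-1.0896 (R=0.7500) → pose (-1.0919, -4.1997, -1.0896)
step 3: θ'=-0.5896 (R=-6.0000) → pose (-3.0743, -1.9898, -0.5896)
step 4: θ'=-2.4646 (R=1.0000) → pose (-3.1448, -0.3791, -2.4646)
step 5: θ'=-4.3396 (R=1.0000) → pose (-1.5870, -0.7944, -4.3396)

(-1.5870, -0.7944, -4.3396)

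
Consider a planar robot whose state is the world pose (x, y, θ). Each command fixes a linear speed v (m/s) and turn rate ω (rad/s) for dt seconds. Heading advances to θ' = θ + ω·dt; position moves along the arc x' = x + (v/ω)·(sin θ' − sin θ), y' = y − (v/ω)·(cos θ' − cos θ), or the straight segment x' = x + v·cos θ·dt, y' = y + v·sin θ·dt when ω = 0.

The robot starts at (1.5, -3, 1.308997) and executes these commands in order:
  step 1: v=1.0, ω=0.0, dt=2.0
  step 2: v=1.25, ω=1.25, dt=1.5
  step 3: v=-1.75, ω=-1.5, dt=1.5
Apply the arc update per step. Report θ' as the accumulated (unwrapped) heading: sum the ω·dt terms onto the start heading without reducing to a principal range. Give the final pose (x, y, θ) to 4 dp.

(1.9968, -1.6696, 0.9340)

step 1: θ'=1.3090 (straight) → pose (2.0176, -1.0681, 1.3090)
step 2: θ'=3.1840 (R=1.0000) → pose (1.0093, 0.1898, 3.1840)
step 3: θ'=0.9340 (R=1.1667) → pose (1.9968, -1.6696, 0.9340)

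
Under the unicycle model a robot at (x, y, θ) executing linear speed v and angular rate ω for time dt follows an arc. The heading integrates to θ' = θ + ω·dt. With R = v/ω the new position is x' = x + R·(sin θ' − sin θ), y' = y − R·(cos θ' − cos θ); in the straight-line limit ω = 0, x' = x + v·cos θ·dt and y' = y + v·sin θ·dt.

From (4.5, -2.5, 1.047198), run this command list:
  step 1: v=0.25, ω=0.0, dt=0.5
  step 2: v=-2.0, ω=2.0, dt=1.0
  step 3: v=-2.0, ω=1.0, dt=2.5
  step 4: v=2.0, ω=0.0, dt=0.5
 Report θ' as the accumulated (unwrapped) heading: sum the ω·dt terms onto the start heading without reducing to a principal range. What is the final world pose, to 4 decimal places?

(7.6066, -1.0852, 5.5472)

step 1: θ'=1.0472 (straight) → pose (4.5625, -2.3917, 1.0472)
step 2: θ'=3.0472 (R=-1.0000) → pose (5.3343, -3.8873, 3.0472)
step 3: θ'=5.5472 (R=-2.0000) → pose (6.8654, -0.4139, 5.5472)
step 4: θ'=5.5472 (straight) → pose (7.6066, -1.0852, 5.5472)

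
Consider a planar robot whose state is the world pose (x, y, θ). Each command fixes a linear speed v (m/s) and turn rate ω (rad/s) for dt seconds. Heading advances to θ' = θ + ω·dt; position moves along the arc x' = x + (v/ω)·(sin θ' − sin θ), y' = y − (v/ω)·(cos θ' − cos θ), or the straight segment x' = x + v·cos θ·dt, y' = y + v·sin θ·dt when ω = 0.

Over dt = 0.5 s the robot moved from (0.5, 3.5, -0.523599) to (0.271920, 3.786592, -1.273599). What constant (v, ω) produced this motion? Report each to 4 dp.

v = -0.7500, ω = -1.5000

Δθ = -1.273599 − -0.523599 = -0.750000
ω = Δθ/dt = -0.750000/0.5 = -1.5000
R = −Δy/(cos θ' − cos θ) = 0.5000
v = R·ω = 0.5000·-1.5000 = -0.7500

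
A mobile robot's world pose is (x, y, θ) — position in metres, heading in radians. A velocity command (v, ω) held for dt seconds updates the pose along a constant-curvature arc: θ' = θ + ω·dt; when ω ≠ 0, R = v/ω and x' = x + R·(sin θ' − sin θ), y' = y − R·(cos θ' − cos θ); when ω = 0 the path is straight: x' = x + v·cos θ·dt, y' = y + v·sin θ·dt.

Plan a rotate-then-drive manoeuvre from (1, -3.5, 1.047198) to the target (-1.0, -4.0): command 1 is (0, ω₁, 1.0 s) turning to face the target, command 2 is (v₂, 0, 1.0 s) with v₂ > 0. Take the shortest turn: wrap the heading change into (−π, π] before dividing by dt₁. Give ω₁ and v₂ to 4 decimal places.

heading to target = atan2(-4−-3.5, -1−1) = -2.8966
Δθ = wrap(-2.8966 − 1.0472) = 2.3394; ω₁ = Δθ/dt₁ = 2.3394
distance = √((-1−1)² + (-4−-3.5)²) = 2.0616; v₂ = distance/dt₂ = 2.0616

ω₁ = 2.3394, v₂ = 2.0616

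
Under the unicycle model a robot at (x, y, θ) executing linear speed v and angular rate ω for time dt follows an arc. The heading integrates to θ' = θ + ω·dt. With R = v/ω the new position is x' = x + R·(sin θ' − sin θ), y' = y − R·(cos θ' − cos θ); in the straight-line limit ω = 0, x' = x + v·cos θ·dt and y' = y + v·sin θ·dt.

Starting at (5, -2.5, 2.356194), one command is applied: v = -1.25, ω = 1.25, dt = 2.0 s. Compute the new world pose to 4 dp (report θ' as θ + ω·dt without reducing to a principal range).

θ' = 2.3562 + 1.25·2.0 = 4.8562
R = v/ω = -1.25/1.25 = -1.0000
x' = 5 + -1.0000·(sin 4.8562 − sin 2.3562) = 6.6968
y' = -2.5 − -1.0000·(cos 4.8562 − cos 2.3562) = -1.6496

(6.6968, -1.6496, 4.8562)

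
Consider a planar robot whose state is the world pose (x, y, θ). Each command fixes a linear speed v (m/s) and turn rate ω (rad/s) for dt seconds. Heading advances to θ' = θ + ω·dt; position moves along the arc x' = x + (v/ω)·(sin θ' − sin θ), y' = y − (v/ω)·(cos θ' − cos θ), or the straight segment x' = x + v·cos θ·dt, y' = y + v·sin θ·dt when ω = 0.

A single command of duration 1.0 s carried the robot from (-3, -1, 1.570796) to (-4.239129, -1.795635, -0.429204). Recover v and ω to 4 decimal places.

Δθ = -0.429204 − 1.570796 = -2.000000
ω = Δθ/dt = -2.000000/1.0 = -2.0000
R = Δx/(sin θ' − sin θ) = 0.8750
v = R·ω = 0.8750·-2.0000 = -1.7500

v = -1.7500, ω = -2.0000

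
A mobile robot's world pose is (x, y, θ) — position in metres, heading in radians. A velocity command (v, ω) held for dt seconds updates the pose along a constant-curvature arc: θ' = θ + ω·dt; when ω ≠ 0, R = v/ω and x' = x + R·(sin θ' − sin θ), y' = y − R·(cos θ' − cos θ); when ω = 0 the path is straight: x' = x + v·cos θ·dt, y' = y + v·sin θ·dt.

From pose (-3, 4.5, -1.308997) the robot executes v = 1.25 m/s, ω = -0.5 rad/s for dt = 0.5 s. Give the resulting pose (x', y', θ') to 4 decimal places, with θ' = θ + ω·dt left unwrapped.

θ' = -1.3090 + -0.5·0.5 = -1.5590
R = v/ω = 1.25/-0.5 = -2.5000
x' = -3 + -2.5000·(sin -1.5590 − sin -1.3090) = -2.9150
y' = 4.5 − -2.5000·(cos -1.5590 − cos -1.3090) = 3.8825

(-2.9150, 3.8825, -1.5590)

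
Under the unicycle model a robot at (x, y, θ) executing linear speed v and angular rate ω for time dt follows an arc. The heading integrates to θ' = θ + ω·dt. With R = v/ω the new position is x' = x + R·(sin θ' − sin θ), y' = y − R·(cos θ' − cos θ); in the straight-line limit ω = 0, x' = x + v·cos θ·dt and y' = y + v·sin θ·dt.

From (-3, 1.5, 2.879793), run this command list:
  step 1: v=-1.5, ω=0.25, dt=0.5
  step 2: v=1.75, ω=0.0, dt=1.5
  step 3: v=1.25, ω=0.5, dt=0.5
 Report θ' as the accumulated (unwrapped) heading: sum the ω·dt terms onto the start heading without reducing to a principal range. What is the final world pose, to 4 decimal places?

step 1: θ'=3.0048 (R=-6.0000) → pose (-2.2653, 1.3516, 3.0048)
step 2: θ'=3.0048 (straight) → pose (-4.8658, 1.7096, 3.0048)
step 3: θ'=3.2548 (R=2.5000) → pose (-5.4891, 1.7169, 3.2548)

(-5.4891, 1.7169, 3.2548)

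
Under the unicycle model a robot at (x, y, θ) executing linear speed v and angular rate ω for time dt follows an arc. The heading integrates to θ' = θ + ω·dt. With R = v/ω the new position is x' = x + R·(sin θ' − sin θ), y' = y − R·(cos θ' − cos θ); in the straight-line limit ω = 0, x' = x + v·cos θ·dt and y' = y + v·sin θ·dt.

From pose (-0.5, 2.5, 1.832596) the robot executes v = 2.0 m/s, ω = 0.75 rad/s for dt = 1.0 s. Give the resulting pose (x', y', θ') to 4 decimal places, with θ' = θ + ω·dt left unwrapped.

(-1.6616, 4.0706, 2.5826)

θ' = 1.8326 + 0.75·1.0 = 2.5826
R = v/ω = 2.0/0.75 = 2.6667
x' = -0.5 + 2.6667·(sin 2.5826 − sin 1.8326) = -1.6616
y' = 2.5 − 2.6667·(cos 2.5826 − cos 1.8326) = 4.0706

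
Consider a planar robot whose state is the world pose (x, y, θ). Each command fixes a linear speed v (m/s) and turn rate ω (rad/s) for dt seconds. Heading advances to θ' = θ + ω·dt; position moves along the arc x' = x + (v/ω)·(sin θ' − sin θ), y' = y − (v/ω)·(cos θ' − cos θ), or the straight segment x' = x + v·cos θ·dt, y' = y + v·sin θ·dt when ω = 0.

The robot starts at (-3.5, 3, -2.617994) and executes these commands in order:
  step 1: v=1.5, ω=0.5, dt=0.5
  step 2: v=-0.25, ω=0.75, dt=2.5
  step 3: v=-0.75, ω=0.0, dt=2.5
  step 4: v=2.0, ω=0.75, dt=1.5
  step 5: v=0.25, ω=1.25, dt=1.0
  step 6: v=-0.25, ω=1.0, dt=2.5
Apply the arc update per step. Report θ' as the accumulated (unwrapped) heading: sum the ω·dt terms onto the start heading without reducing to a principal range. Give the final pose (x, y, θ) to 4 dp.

step 1: θ'=-2.3680 (R=3.0000) → pose (-4.0961, 2.5481, -2.3680)
step 2: θ'=-0.4930 (R=-0.3333) → pose (-4.1713, 3.0802, -0.4930)
step 3: θ'=-0.4930 (straight) → pose (-5.8230, 3.9676, -0.4930)
step 4: θ'=0.6320 (R=2.6667) → pose (-2.9856, 4.1651, 0.6320)
step 5: θ'=1.8820 (R=0.2000) → pose (-2.9134, 4.3878, 1.8820)
step 6: θ'=4.3820 (R=-0.2500) → pose (-2.4389, 4.3832, 4.3820)

(-2.4389, 4.3832, 4.3820)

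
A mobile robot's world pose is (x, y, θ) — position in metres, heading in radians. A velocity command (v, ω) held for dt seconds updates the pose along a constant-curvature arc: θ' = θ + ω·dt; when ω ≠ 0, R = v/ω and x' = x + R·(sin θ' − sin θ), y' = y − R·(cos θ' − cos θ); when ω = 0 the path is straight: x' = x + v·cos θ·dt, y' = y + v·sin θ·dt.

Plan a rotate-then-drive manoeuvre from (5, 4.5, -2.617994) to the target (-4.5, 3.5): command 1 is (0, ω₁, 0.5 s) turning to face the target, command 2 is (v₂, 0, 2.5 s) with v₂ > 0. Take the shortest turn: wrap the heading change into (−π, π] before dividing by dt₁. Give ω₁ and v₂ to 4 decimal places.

ω₁ = -0.8374, v₂ = 3.8210

heading to target = atan2(3.5−4.5, -4.5−5) = -3.0367
Δθ = wrap(-3.0367 − -2.6180) = -0.4187; ω₁ = Δθ/dt₁ = -0.8374
distance = √((-4.5−5)² + (3.5−4.5)²) = 9.5525; v₂ = distance/dt₂ = 3.8210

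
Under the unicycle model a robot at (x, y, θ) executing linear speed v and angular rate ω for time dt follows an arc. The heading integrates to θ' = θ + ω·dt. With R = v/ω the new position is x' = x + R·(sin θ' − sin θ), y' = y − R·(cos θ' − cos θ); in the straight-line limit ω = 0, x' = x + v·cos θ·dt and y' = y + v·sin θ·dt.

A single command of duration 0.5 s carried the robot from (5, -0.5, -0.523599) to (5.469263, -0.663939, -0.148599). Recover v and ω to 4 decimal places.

Δθ = -0.148599 − -0.523599 = 0.375000
ω = Δθ/dt = 0.375000/0.5 = 0.7500
R = Δx/(sin θ' − sin θ) = 1.3333
v = R·ω = 1.3333·0.7500 = 1.0000

v = 1.0000, ω = 0.7500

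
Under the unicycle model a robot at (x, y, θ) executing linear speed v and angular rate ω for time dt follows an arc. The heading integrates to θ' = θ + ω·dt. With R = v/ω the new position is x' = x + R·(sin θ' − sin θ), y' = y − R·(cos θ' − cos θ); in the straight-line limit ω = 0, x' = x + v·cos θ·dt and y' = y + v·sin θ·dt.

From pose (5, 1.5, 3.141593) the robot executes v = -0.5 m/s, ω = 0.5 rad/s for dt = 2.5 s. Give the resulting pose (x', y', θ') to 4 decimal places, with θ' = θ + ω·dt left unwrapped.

θ' = 3.1416 + 0.5·2.5 = 4.3916
R = v/ω = -0.5/0.5 = -1.0000
x' = 5 + -1.0000·(sin 4.3916 − sin 3.1416) = 5.9490
y' = 1.5 − -1.0000·(cos 4.3916 − cos 3.1416) = 2.1847

(5.9490, 2.1847, 4.3916)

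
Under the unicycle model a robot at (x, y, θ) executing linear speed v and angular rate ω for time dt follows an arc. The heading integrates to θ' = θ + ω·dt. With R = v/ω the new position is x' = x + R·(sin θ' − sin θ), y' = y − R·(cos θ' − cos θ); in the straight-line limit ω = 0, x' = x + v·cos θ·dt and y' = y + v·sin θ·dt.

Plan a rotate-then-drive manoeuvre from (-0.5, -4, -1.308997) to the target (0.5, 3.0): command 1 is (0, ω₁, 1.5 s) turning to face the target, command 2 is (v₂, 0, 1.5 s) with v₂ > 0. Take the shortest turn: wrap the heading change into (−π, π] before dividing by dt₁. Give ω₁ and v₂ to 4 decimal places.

heading to target = atan2(3−-4, 0.5−-0.5) = 1.4289
Δθ = wrap(1.4289 − -1.3090) = 2.7379; ω₁ = Δθ/dt₁ = 1.8253
distance = √((0.5−-0.5)² + (3−-4)²) = 7.0711; v₂ = distance/dt₂ = 4.7140

ω₁ = 1.8253, v₂ = 4.7140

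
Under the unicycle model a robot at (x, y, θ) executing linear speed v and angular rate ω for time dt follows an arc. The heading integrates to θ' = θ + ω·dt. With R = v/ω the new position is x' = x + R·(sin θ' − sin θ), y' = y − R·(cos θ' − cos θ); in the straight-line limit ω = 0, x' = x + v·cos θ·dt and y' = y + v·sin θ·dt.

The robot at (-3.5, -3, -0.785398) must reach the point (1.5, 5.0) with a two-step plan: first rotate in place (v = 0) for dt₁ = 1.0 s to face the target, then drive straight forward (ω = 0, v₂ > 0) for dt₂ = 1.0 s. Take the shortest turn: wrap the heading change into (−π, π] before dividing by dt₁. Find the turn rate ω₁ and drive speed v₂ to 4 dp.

ω₁ = 1.7976, v₂ = 9.4340

heading to target = atan2(5−-3, 1.5−-3.5) = 1.0122
Δθ = wrap(1.0122 − -0.7854) = 1.7976; ω₁ = Δθ/dt₁ = 1.7976
distance = √((1.5−-3.5)² + (5−-3)²) = 9.4340; v₂ = distance/dt₂ = 9.4340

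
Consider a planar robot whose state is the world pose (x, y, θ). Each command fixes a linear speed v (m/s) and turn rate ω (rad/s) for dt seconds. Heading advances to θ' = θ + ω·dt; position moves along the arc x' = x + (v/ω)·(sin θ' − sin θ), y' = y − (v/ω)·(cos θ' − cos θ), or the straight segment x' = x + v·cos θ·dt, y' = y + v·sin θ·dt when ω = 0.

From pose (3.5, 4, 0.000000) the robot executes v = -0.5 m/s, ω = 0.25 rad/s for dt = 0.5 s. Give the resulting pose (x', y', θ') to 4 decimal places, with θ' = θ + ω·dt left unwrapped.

θ' = 0.0000 + 0.25·0.5 = 0.1250
R = v/ω = -0.5/0.25 = -2.0000
x' = 3.5 + -2.0000·(sin 0.1250 − sin 0.0000) = 3.2507
y' = 4 − -2.0000·(cos 0.1250 − cos 0.0000) = 3.9844

(3.2507, 3.9844, 0.1250)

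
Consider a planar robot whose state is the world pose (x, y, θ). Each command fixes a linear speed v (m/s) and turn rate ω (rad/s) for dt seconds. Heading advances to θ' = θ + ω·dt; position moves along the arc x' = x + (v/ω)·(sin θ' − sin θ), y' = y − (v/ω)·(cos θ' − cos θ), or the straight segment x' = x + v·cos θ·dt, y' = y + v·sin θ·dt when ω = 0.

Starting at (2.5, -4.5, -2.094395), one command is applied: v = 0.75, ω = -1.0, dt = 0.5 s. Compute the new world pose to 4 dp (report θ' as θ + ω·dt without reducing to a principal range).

(2.2407, -4.7655, -2.5944)

θ' = -2.0944 + -1.0·0.5 = -2.5944
R = v/ω = 0.75/-1.0 = -0.7500
x' = 2.5 + -0.7500·(sin -2.5944 − sin -2.0944) = 2.2407
y' = -4.5 − -0.7500·(cos -2.5944 − cos -2.0944) = -4.7655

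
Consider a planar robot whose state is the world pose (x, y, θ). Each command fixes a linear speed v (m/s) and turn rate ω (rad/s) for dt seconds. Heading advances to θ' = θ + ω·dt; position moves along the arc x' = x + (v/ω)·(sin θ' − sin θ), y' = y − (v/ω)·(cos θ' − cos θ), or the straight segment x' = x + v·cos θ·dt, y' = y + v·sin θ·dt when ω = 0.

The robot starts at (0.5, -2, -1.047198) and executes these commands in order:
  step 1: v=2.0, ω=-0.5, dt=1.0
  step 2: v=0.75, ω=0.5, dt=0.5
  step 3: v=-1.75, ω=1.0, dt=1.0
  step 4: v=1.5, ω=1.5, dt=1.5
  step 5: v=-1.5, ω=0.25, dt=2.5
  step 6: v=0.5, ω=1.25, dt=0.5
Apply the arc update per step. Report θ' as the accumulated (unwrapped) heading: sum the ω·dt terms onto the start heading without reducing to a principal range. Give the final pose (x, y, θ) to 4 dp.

step 1: θ'=-1.5472 (R=-4.0000) → pose (1.0348, -3.9056, -1.5472)
step 2: θ'=-1.2972 (R=1.5000) → pose (1.0902, -4.2755, -1.2972)
step 3: θ'=-0.2972 (R=-1.7500) → pose (-0.0823, -3.0751, -0.2972)
step 4: θ'=1.9528 (R=1.0000) → pose (1.1385, -1.7461, 1.9528)
step 5: θ'=2.5778 (R=-6.0000) → pose (3.4996, -4.5809, 2.5778)
step 6: θ'=3.2028 (R=0.4000) → pose (3.2614, -4.5197, 3.2028)

(3.2614, -4.5197, 3.2028)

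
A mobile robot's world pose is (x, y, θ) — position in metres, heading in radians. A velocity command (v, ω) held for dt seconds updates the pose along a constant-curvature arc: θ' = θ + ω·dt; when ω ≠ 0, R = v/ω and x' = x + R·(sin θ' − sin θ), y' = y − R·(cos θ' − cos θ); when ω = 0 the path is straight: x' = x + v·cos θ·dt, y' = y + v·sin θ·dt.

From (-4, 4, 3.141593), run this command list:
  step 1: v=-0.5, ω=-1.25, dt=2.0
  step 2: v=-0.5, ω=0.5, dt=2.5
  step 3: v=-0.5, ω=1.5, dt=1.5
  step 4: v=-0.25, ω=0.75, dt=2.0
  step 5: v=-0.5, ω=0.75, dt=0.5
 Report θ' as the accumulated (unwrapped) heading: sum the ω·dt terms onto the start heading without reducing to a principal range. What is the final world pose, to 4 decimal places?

(-3.8187, 2.6443, 6.0166)

step 1: θ'=0.6416 (R=0.4000) → pose (-3.7606, 3.2795, 0.6416)
step 2: θ'=1.8916 (R=-1.0000) → pose (-4.1111, 2.1631, 1.8916)
step 3: θ'=4.1416 (R=-0.3333) → pose (-3.5143, 2.0881, 4.1416)
step 4: θ'=5.6416 (R=-0.3333) → pose (-3.5953, 2.5352, 5.6416)
step 5: θ'=6.0166 (R=-0.6667) → pose (-3.8187, 2.6443, 6.0166)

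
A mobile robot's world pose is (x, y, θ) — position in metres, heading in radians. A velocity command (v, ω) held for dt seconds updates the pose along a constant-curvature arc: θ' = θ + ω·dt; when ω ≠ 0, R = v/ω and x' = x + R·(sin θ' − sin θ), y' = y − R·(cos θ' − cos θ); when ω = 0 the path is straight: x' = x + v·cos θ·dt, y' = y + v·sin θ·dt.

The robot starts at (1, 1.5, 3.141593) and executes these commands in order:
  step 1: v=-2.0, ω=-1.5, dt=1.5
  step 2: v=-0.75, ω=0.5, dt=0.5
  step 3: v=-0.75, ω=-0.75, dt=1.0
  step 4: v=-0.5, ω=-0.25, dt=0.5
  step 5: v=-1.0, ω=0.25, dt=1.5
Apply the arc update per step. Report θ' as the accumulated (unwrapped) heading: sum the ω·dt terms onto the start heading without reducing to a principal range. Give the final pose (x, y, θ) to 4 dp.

step 1: θ'=0.8916 (R=1.3333) → pose (2.0374, -0.6709, 0.8916)
step 2: θ'=1.1416 (R=-1.5000) → pose (1.8406, -0.9889, 1.1416)
step 3: θ'=0.3916 (R=1.0000) → pose (1.3130, -1.4971, 0.3916)
step 4: θ'=0.2666 (R=2.0000) → pose (1.0765, -1.5778, 0.2666)
step 5: θ'=0.6416 (R=-4.0000) → pose (-0.2636, -2.2320, 0.6416)

(-0.2636, -2.2320, 0.6416)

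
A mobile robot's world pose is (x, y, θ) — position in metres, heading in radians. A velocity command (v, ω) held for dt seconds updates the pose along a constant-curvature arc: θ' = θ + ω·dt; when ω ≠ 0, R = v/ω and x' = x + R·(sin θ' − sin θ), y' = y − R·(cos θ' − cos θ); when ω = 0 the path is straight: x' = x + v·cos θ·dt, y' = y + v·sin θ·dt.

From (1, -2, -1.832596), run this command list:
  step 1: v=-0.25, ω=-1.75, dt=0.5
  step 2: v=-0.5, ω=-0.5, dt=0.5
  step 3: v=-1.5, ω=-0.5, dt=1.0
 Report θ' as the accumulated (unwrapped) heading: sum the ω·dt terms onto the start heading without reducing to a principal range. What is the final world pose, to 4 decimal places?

step 1: θ'=-2.7076 (R=0.1429) → pose (1.0779, -1.9074, -2.7076)
step 2: θ'=-2.9576 (R=1.0000) → pose (1.3155, -1.8315, -2.9576)
step 3: θ'=-3.4576 (R=3.0000) → pose (2.7966, -1.9294, -3.4576)

(2.7966, -1.9294, -3.4576)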